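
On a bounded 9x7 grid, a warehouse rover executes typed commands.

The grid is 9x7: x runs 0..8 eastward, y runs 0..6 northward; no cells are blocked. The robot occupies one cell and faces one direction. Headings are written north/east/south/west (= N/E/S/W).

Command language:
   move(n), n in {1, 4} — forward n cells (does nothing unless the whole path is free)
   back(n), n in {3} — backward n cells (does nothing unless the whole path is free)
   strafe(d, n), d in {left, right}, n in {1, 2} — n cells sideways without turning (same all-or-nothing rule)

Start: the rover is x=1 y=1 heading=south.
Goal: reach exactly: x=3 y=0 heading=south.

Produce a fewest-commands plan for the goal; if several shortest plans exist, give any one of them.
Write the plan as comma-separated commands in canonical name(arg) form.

move(1), strafe(left, 2)

start: x=1 y=1 heading=south
[1] after move(1): x=1 y=0 heading=south
[2] after strafe(left, 2): x=3 y=0 heading=south
shorter routes all fall short; 2 is best.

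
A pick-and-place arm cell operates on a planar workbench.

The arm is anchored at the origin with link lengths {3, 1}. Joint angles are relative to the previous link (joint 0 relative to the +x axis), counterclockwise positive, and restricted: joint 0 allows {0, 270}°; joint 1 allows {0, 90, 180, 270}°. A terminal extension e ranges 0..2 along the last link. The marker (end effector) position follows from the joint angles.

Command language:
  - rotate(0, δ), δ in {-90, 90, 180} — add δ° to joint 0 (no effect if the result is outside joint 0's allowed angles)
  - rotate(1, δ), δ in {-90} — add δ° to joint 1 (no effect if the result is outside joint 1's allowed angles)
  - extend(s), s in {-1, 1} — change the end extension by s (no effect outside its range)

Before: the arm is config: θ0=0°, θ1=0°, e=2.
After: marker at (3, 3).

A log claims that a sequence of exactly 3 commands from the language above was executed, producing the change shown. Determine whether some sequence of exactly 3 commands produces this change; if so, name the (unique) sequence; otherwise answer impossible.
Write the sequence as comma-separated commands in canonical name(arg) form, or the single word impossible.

rotate(1, -90), rotate(1, -90), rotate(1, -90)

t0: config: θ0=0°, θ1=0°, e=2
t=1 rotate(1, -90) ⇒ config: θ0=0°, θ1=270°, e=2
t=2 rotate(1, -90) ⇒ config: θ0=0°, θ1=180°, e=2
t=3 rotate(1, -90) ⇒ config: θ0=0°, θ1=90°, e=2
no other 3-command option fits: unique.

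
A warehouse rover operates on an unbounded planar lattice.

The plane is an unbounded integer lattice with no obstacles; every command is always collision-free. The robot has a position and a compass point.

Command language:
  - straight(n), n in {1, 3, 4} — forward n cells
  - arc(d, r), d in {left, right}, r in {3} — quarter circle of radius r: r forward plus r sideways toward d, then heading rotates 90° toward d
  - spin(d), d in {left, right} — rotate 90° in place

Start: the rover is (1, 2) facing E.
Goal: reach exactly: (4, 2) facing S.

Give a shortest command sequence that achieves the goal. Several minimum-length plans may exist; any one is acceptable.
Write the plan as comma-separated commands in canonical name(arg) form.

initial: (1, 2) facing E
t=1 straight(3) ⇒ (4, 2) facing E
t=2 spin(right) ⇒ (4, 2) facing S
shorter routes all fall short; 2 is best.

straight(3), spin(right)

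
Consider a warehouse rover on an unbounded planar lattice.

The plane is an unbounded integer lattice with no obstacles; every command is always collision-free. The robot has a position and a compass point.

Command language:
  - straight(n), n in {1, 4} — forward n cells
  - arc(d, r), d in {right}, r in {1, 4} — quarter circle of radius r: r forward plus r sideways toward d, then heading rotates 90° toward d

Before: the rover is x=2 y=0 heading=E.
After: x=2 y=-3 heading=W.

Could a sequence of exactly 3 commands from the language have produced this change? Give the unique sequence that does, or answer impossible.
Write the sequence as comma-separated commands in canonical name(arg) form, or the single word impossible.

arc(right, 1), straight(1), arc(right, 1)

key: position moved to (2,-3) AND the heading swung to W — translation plus rotation needed
t0: x=2 y=0 heading=E
[1] after arc(right, 1): x=3 y=-1 heading=S
[2] after straight(1): x=3 y=-2 heading=S
[3] after arc(right, 1): x=2 y=-3 heading=W
no other 3-command option fits: unique.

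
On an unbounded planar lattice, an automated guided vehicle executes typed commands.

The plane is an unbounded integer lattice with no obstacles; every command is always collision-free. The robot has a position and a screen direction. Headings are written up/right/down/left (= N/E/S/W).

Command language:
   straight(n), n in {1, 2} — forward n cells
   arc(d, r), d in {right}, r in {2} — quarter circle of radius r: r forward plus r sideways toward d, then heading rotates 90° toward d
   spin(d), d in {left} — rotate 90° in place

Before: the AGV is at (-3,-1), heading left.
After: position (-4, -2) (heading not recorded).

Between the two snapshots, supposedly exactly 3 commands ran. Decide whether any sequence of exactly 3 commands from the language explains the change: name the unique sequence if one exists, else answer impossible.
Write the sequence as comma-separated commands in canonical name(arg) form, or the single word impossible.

from: at (-3,-1), heading left
1. straight(1) → at (-4,-1), heading left
2. spin(left) → at (-4,-1), heading down
3. straight(1) → at (-4,-2), heading down
uniquely the one of 64 3-step routes that fits.

straight(1), spin(left), straight(1)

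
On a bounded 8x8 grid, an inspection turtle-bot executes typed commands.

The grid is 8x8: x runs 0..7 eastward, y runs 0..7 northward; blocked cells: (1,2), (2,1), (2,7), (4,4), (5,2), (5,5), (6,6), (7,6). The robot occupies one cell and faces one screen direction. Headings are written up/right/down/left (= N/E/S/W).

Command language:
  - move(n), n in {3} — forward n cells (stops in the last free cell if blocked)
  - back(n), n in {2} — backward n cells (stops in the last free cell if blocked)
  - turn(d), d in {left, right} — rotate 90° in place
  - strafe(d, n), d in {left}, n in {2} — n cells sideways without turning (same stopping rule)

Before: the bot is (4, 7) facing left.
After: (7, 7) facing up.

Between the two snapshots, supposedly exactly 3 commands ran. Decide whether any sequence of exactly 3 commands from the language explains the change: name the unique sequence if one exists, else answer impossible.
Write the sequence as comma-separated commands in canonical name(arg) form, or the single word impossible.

back(2), back(2), turn(right)

key: position moved to (7,7) AND the heading swung to N — translation plus rotation needed
start: (4, 7) facing left
step 1 (back(2)): (6, 7) facing left
step 2 (back(2)): (7, 7) facing left
step 3 (turn(right)): (7, 7) facing up
uniquely the one of 125 3-step routes that fits.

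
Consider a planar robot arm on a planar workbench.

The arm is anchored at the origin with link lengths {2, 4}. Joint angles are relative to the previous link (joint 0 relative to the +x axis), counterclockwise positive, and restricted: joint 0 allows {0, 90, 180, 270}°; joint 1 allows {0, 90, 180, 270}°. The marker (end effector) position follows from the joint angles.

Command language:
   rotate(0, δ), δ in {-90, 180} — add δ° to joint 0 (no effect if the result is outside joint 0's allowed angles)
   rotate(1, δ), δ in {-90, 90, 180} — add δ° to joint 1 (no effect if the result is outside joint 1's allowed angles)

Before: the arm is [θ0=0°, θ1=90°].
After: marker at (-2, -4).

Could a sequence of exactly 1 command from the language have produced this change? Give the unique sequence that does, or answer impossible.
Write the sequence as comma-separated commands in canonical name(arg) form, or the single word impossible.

begin: [θ0=0°, θ1=90°]
[1] after rotate(0, 180): [θ0=180°, θ1=90°]
all 5 alternatives checked — unique.

rotate(0, 180)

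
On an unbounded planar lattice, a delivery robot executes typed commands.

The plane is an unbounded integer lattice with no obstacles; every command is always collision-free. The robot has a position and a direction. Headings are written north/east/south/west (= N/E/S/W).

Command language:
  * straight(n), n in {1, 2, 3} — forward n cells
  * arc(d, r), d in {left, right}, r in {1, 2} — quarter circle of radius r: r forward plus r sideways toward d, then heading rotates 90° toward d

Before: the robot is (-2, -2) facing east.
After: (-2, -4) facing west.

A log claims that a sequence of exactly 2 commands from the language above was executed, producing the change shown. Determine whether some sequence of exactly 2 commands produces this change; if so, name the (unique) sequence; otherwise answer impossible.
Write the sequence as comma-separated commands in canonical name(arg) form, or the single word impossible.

key: position moved to (-2,-4) AND the heading swung to W — translation plus rotation needed
begin: (-2, -2) facing east
t=1 arc(right, 1) ⇒ (-1, -3) facing south
t=2 arc(right, 1) ⇒ (-2, -4) facing west
no other 2-command option fits: unique.

arc(right, 1), arc(right, 1)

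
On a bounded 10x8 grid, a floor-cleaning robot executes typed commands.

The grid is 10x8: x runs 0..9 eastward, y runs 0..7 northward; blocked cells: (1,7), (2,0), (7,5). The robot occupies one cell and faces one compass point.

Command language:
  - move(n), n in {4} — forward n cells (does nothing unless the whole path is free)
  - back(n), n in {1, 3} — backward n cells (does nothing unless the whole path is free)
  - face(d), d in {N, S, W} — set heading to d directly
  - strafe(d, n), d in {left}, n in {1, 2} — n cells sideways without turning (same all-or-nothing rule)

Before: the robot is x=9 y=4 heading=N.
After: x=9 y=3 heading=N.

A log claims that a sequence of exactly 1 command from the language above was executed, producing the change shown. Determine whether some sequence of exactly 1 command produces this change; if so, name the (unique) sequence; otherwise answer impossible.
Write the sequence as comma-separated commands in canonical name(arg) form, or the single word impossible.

key: still facing N — the one step turns nothing
from: x=9 y=4 heading=N
step 1 (back(1)): x=9 y=3 heading=N
uniquely the one of 8 1-step routes that fits.

back(1)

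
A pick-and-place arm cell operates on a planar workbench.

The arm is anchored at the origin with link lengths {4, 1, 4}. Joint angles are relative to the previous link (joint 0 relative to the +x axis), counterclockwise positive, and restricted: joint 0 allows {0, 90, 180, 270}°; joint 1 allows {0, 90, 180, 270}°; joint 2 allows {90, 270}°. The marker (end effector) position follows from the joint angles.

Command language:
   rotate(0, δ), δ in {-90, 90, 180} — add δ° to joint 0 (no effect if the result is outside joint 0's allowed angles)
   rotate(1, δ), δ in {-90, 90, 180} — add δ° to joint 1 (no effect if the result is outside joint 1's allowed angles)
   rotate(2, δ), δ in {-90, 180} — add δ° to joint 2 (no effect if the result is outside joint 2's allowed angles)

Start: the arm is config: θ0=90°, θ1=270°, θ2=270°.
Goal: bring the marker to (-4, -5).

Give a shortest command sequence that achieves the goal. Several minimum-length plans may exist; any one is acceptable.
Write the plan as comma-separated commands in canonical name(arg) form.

rotate(0, 180), rotate(1, 90)

begin: config: θ0=90°, θ1=270°, θ2=270°
1. rotate(0, 180) → config: θ0=270°, θ1=270°, θ2=270°
2. rotate(1, 90) → config: θ0=270°, θ1=0°, θ2=270°
nothing shorter than 2 reaches the goal.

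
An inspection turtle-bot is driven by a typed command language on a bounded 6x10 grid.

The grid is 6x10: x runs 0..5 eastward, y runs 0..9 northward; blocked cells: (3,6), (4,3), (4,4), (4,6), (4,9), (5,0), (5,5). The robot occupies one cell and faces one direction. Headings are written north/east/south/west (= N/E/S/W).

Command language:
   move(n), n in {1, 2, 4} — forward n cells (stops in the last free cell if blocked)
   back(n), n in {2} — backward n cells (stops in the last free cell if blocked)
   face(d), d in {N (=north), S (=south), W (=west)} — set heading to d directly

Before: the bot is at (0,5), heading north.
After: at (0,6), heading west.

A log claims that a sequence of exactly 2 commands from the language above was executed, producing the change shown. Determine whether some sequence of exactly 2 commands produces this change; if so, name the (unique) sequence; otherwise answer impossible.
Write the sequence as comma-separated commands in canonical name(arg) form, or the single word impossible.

key: order matters: swapping move(1) and face(W) lands elsewhere
from: at (0,5), heading north
step 1 (move(1)): at (0,6), heading north
step 2 (face(W)): at (0,6), heading west
all 49 alternatives checked — unique.

move(1), face(W)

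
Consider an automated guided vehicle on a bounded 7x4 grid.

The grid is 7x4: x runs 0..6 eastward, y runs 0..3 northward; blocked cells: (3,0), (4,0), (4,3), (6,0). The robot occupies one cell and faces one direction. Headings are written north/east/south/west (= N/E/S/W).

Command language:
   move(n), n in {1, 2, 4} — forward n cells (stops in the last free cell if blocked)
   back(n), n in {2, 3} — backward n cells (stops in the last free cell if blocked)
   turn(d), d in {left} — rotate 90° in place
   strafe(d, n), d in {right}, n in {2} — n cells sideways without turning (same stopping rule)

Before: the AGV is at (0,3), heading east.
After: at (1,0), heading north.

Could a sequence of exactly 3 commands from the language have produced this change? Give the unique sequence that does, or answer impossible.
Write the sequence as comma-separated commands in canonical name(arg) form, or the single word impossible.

move(1), turn(left), back(3)

key: cell and facing (now N) both changed — the 3 commands mix motion and turning
from: at (0,3), heading east
[1] after move(1): at (1,3), heading east
[2] after turn(left): at (1,3), heading north
[3] after back(3): at (1,0), heading north
uniquely the one of 343 3-step routes that fits.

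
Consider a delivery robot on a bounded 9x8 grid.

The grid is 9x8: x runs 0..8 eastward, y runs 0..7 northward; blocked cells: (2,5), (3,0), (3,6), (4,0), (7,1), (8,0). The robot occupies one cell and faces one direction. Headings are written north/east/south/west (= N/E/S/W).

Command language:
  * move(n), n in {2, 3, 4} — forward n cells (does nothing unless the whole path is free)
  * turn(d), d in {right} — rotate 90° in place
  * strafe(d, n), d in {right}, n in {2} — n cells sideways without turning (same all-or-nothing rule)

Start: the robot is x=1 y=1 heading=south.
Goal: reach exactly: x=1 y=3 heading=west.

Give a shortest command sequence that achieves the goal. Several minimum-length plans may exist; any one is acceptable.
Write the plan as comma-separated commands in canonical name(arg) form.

begin: x=1 y=1 heading=south
t=1 turn(right) ⇒ x=1 y=1 heading=west
t=2 strafe(right, 2) ⇒ x=1 y=3 heading=west
minimal: 2 command(s), checked below 2.

turn(right), strafe(right, 2)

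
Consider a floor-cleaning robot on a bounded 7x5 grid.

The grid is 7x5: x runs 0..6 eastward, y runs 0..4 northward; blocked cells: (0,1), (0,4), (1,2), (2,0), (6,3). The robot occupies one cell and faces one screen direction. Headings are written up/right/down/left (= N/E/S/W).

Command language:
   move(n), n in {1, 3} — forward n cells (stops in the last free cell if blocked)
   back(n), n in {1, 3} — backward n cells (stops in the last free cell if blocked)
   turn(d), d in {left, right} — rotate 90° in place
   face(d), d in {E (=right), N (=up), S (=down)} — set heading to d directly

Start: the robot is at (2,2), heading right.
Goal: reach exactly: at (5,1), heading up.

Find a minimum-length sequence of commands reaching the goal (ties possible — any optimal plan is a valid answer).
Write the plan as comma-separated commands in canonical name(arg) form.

move(3), face(N), back(1)

initial: at (2,2), heading right
step 1 (move(3)): at (5,2), heading right
step 2 (face(N)): at (5,2), heading up
step 3 (back(1)): at (5,1), heading up
minimal: 3 command(s), checked below 3.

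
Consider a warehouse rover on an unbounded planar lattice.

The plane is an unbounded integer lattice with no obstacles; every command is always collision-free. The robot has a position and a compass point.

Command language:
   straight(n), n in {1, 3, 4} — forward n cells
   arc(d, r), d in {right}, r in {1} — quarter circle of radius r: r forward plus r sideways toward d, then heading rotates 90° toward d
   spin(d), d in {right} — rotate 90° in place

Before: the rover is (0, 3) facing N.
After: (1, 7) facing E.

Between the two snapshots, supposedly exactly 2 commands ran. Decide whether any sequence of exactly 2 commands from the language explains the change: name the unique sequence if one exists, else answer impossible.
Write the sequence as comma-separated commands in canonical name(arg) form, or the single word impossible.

key: position moved to (1,7) AND the heading swung to E — translation plus rotation needed
initial: (0, 3) facing N
[1] after straight(3): (0, 6) facing N
[2] after arc(right, 1): (1, 7) facing E
no rival 2-sequence matches.

straight(3), arc(right, 1)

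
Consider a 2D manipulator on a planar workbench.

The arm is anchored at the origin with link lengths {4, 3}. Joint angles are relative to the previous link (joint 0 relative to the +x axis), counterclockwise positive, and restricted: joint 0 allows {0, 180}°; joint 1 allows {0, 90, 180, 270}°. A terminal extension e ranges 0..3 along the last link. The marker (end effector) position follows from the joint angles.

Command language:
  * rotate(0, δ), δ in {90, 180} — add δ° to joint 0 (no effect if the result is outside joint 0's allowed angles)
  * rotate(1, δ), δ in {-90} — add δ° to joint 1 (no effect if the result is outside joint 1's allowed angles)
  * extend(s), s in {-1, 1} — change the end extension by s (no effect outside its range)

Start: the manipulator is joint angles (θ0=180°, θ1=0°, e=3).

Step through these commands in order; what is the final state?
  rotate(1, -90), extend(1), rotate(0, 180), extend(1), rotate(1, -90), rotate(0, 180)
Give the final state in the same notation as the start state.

begin: joint angles (θ0=180°, θ1=0°, e=3)
step 1 (rotate(1, -90)): joint angles (θ0=180°, θ1=270°, e=3)
step 2 (extend(1)): joint angles (θ0=180°, θ1=270°, e=3)
step 3 (rotate(0, 180)): joint angles (θ0=0°, θ1=270°, e=3)
step 4 (extend(1)): joint angles (θ0=0°, θ1=270°, e=3)
step 5 (rotate(1, -90)): joint angles (θ0=0°, θ1=180°, e=3)
step 6 (rotate(0, 180)): joint angles (θ0=180°, θ1=180°, e=3)

joint angles (θ0=180°, θ1=180°, e=3)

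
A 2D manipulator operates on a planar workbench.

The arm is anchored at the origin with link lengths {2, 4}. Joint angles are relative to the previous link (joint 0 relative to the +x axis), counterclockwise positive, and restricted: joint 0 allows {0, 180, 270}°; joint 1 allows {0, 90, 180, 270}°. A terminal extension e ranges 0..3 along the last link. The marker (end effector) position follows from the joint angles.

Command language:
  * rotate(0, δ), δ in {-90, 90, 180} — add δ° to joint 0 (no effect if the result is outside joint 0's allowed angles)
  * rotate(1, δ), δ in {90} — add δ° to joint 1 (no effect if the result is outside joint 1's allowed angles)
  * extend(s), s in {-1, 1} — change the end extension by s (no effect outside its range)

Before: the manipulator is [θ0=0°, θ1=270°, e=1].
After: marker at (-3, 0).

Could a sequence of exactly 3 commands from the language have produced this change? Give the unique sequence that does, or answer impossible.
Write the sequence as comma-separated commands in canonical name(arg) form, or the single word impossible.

rotate(1, 90), rotate(1, 90), rotate(1, 90)

start: [θ0=0°, θ1=270°, e=1]
1. rotate(1, 90) → [θ0=0°, θ1=0°, e=1]
2. rotate(1, 90) → [θ0=0°, θ1=90°, e=1]
3. rotate(1, 90) → [θ0=0°, θ1=180°, e=1]
all 216 alternatives checked — unique.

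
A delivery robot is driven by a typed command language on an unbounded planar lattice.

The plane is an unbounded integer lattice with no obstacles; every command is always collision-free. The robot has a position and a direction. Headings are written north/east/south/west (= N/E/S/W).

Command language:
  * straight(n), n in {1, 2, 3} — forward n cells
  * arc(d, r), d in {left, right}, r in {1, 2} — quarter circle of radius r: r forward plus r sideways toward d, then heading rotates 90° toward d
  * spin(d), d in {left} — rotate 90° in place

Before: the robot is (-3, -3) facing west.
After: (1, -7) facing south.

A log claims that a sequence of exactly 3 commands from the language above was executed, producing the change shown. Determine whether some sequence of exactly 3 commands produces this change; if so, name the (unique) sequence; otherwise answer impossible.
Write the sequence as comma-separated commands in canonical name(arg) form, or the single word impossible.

spin(left), arc(left, 2), arc(right, 2)

key: position moved to (1,-7) AND the heading swung to S — translation plus rotation needed
from: (-3, -3) facing west
1. spin(left) → (-3, -3) facing south
2. arc(left, 2) → (-1, -5) facing east
3. arc(right, 2) → (1, -7) facing south
uniquely the one of 512 3-step routes that fits.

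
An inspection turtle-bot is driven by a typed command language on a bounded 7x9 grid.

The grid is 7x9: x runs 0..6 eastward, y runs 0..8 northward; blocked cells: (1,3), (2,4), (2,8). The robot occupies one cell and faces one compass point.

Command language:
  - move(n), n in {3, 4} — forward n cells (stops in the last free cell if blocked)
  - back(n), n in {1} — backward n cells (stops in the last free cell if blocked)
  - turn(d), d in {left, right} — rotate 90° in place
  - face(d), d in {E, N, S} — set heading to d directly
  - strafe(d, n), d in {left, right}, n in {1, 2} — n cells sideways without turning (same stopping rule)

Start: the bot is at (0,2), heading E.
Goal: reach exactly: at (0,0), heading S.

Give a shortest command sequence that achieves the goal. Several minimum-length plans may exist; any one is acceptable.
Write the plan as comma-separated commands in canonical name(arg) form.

turn(right), move(3)

begin: at (0,2), heading E
[1] after turn(right): at (0,2), heading S
[2] after move(3): at (0,0), heading S
nothing shorter than 2 reaches the goal.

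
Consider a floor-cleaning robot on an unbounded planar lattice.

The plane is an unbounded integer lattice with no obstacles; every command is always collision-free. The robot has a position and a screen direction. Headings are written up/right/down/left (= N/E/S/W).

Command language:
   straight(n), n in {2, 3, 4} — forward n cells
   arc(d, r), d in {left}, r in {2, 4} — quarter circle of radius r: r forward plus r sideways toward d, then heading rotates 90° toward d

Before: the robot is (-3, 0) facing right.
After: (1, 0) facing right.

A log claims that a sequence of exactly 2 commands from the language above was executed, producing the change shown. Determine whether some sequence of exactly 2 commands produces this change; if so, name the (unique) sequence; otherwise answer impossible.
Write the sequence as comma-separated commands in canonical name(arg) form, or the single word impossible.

straight(2), straight(2)

key: heading stays E — no command in the sequence turns
begin: (-3, 0) facing right
t=1 straight(2) ⇒ (-1, 0) facing right
t=2 straight(2) ⇒ (1, 0) facing right
all 25 alternatives checked — unique.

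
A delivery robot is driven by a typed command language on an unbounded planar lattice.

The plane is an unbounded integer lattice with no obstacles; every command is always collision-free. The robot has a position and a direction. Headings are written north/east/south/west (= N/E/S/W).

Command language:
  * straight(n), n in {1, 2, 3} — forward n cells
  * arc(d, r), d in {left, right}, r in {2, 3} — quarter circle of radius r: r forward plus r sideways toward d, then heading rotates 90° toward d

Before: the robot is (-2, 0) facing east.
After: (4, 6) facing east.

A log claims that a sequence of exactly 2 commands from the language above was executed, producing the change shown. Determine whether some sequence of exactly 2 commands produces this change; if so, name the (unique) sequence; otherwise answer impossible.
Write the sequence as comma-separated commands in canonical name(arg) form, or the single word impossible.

arc(left, 3), arc(right, 3)

key: heading stays E — rotations cancel among the 2 commands
initial: (-2, 0) facing east
[1] after arc(left, 3): (1, 3) facing north
[2] after arc(right, 3): (4, 6) facing east
no other 2-command option fits: unique.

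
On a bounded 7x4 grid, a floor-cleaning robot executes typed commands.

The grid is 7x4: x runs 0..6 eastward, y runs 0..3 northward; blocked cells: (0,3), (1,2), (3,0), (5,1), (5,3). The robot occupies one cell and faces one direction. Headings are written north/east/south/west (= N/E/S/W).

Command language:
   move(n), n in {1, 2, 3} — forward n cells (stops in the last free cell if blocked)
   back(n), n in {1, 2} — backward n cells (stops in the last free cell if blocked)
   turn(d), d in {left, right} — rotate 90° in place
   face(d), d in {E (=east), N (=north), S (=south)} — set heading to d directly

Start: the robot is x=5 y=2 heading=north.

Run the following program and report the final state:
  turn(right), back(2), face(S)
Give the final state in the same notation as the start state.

from: x=5 y=2 heading=north
step 1 (turn(right)): x=5 y=2 heading=east
step 2 (back(2)): x=3 y=2 heading=east
step 3 (face(S)): x=3 y=2 heading=south

x=3 y=2 heading=south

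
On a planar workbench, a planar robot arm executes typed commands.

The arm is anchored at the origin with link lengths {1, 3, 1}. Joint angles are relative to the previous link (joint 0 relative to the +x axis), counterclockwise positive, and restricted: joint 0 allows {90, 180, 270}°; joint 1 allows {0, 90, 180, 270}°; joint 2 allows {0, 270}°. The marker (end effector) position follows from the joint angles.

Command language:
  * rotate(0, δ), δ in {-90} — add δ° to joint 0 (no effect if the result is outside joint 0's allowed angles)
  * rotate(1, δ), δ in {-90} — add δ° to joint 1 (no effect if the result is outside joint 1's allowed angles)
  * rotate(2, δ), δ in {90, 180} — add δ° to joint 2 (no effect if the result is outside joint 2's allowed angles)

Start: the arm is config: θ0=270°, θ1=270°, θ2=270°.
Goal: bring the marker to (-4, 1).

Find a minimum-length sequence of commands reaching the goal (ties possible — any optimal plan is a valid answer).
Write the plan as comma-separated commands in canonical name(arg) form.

from: config: θ0=270°, θ1=270°, θ2=270°
[1] after rotate(1, -90): config: θ0=270°, θ1=180°, θ2=270°
[2] after rotate(1, -90): config: θ0=270°, θ1=90°, θ2=270°
[3] after rotate(1, -90): config: θ0=270°, θ1=0°, θ2=270°
[4] after rotate(0, -90): config: θ0=180°, θ1=0°, θ2=270°
no 3-step plan works, so 4 is optimal.

rotate(1, -90), rotate(1, -90), rotate(1, -90), rotate(0, -90)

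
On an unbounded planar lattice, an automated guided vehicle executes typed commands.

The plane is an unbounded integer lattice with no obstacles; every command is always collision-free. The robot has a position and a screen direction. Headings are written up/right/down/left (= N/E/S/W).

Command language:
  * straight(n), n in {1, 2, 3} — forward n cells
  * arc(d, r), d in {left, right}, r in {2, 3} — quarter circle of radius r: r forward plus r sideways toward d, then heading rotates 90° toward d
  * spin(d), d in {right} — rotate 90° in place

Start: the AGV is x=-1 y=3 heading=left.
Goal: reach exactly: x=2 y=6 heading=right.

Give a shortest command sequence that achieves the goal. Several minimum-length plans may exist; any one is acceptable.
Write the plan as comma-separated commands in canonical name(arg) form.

spin(right), arc(right, 3)

initial: x=-1 y=3 heading=left
t=1 spin(right) ⇒ x=-1 y=3 heading=up
t=2 arc(right, 3) ⇒ x=2 y=6 heading=right
no 1-step plan works, so 2 is optimal.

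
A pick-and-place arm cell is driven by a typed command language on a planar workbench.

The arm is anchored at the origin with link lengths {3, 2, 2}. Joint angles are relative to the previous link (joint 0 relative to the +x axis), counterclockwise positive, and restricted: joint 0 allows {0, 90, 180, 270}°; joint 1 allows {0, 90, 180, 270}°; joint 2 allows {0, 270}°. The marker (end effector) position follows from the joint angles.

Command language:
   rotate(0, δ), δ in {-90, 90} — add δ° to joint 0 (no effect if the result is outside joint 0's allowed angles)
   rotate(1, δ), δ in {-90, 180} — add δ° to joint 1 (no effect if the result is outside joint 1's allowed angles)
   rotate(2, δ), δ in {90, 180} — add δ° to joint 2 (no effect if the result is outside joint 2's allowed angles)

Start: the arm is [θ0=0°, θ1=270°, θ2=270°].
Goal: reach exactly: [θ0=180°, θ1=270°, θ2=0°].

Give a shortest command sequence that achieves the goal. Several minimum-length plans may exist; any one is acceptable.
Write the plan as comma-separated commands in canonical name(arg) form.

rotate(0, -90), rotate(0, -90), rotate(2, 90)

t0: [θ0=0°, θ1=270°, θ2=270°]
step 1 (rotate(0, -90)): [θ0=270°, θ1=270°, θ2=270°]
step 2 (rotate(0, -90)): [θ0=180°, θ1=270°, θ2=270°]
step 3 (rotate(2, 90)): [θ0=180°, θ1=270°, θ2=0°]
nothing shorter than 3 reaches the goal.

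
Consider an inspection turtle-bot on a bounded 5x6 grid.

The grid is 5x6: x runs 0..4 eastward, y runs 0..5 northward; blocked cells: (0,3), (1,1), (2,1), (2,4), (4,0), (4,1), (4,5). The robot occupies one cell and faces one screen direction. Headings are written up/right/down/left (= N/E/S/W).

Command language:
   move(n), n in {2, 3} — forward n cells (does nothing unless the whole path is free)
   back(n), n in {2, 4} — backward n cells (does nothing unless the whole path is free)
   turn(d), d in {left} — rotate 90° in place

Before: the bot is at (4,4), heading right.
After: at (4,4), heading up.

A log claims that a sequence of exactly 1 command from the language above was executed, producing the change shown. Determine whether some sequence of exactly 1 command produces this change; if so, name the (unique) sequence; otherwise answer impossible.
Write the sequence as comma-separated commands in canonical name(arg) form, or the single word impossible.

key: parked at (4,4) the whole time — nothing moves the robot
begin: at (4,4), heading right
[1] after turn(left): at (4,4), heading up
no other 1-command option fits: unique.

turn(left)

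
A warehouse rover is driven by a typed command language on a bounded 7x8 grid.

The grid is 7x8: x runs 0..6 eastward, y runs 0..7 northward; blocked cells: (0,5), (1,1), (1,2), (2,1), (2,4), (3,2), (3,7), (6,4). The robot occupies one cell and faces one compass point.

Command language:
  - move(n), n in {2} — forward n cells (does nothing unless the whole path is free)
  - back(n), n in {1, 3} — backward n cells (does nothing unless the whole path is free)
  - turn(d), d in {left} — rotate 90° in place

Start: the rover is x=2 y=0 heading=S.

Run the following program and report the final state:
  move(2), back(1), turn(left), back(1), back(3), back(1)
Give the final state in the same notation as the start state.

x=0 y=0 heading=E

start: x=2 y=0 heading=S
[1] after move(2): x=2 y=0 heading=S
[2] after back(1): x=2 y=0 heading=S
[3] after turn(left): x=2 y=0 heading=E
[4] after back(1): x=1 y=0 heading=E
[5] after back(3): x=1 y=0 heading=E
[6] after back(1): x=0 y=0 heading=E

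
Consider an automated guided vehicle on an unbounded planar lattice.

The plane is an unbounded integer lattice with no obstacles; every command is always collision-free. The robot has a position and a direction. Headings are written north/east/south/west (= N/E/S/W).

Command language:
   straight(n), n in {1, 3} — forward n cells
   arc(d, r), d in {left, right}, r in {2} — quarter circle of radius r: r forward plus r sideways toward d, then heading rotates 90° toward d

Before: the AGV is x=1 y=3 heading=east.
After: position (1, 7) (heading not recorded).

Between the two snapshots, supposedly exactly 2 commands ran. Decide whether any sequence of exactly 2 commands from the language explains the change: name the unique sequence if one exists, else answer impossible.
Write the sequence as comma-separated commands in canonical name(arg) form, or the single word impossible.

from: x=1 y=3 heading=east
t=1 arc(left, 2) ⇒ x=3 y=5 heading=north
t=2 arc(left, 2) ⇒ x=1 y=7 heading=west
uniquely the one of 16 2-step routes that fits.

arc(left, 2), arc(left, 2)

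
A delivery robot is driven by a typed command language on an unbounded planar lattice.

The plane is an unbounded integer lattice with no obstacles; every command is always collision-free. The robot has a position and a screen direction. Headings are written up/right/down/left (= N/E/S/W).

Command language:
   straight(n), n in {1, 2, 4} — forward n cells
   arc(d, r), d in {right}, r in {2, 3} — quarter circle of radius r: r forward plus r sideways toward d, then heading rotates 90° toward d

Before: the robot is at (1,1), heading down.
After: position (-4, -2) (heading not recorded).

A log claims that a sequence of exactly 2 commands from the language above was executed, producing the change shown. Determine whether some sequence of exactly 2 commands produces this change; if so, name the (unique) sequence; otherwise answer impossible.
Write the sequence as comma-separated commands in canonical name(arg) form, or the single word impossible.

arc(right, 3), straight(2)

key: running straight(2) before arc(right, 3) would end elsewhere — order is forced
begin: at (1,1), heading down
step 1 (arc(right, 3)): at (-2,-2), heading left
step 2 (straight(2)): at (-4,-2), heading left
no other 2-command option fits: unique.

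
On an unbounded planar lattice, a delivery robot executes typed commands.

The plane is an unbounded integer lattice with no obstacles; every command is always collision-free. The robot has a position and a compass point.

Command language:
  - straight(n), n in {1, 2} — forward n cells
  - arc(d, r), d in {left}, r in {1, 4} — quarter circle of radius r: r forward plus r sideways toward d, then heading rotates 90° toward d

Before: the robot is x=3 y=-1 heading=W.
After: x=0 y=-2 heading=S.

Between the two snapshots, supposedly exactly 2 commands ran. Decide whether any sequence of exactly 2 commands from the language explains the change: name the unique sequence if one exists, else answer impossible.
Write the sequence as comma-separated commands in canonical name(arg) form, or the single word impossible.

straight(2), arc(left, 1)

key: running arc(left, 1) before straight(2) would end elsewhere — order is forced
t0: x=3 y=-1 heading=W
t=1 straight(2) ⇒ x=1 y=-1 heading=W
t=2 arc(left, 1) ⇒ x=0 y=-2 heading=S
no rival 2-sequence matches.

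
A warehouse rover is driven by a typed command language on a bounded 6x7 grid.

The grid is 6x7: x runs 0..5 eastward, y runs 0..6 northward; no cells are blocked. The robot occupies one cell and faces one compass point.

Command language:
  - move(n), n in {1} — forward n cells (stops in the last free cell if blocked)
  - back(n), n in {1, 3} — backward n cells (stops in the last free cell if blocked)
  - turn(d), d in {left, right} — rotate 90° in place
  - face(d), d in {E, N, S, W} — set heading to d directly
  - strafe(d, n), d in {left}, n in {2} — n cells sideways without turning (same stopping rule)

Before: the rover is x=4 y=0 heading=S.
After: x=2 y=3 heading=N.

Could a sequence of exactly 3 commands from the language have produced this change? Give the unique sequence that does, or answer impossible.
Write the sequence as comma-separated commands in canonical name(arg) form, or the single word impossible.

back(3), face(N), strafe(left, 2)

key: cell and facing (now N) both changed — the 3 commands mix motion and turning
initial: x=4 y=0 heading=S
t=1 back(3) ⇒ x=4 y=3 heading=S
t=2 face(N) ⇒ x=4 y=3 heading=N
t=3 strafe(left, 2) ⇒ x=2 y=3 heading=N
no rival 3-sequence matches.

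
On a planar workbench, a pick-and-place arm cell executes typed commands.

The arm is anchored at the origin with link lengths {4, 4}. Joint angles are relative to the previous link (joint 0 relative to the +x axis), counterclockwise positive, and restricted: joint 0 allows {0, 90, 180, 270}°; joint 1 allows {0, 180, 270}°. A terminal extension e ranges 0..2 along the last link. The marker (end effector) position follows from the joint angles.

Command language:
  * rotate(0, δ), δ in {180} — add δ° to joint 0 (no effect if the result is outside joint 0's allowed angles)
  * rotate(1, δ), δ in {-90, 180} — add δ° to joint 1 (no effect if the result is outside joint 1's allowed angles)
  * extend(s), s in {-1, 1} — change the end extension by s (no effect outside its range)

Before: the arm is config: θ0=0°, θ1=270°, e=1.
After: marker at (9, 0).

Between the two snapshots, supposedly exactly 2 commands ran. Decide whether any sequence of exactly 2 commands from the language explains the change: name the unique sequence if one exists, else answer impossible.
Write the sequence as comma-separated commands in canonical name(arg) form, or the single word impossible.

rotate(1, -90), rotate(1, 180)

key: order matters: swapping rotate(1, -90) and rotate(1, 180) lands elsewhere
t0: config: θ0=0°, θ1=270°, e=1
step 1 (rotate(1, -90)): config: θ0=0°, θ1=180°, e=1
step 2 (rotate(1, 180)): config: θ0=0°, θ1=0°, e=1
all 25 alternatives checked — unique.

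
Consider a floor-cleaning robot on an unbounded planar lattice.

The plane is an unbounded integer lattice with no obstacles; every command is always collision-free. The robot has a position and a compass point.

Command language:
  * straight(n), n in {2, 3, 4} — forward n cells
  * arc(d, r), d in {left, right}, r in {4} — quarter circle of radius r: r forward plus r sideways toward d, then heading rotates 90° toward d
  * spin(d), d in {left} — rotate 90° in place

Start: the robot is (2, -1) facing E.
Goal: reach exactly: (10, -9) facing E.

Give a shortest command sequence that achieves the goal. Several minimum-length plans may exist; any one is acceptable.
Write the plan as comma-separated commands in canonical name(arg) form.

arc(right, 4), arc(left, 4)

start: (2, -1) facing E
t=1 arc(right, 4) ⇒ (6, -5) facing S
t=2 arc(left, 4) ⇒ (10, -9) facing E
nothing shorter than 2 reaches the goal.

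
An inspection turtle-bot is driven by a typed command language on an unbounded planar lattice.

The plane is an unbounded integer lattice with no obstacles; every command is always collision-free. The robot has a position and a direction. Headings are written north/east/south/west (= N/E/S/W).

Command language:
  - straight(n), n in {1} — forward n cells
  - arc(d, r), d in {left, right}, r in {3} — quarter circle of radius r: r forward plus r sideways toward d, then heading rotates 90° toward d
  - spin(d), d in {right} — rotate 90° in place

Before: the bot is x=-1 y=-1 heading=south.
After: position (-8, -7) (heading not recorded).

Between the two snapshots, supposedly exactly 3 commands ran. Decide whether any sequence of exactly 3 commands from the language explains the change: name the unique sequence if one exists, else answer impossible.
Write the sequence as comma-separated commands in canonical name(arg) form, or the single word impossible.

key: order matters: swapping arc(right, 3) and arc(left, 3) lands elsewhere
initial: x=-1 y=-1 heading=south
step 1 (arc(right, 3)): x=-4 y=-4 heading=west
step 2 (straight(1)): x=-5 y=-4 heading=west
step 3 (arc(left, 3)): x=-8 y=-7 heading=south
uniquely the one of 64 3-step routes that fits.

arc(right, 3), straight(1), arc(left, 3)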